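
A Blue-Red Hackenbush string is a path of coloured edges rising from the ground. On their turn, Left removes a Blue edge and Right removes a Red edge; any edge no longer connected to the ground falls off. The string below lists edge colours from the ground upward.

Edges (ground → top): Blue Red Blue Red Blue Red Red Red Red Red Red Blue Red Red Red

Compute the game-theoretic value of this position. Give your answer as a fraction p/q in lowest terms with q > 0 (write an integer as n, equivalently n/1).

val(B) = { 0 | — } so 1
val(BR) = { 0 | 1 } so 1/2
val(BRB) = { 0,1/2 | 1 } so 3/4
val(BRBR) = { 0,1/2 | 3/4,1 } so 5/8
val(BRBRB) = { 0,1/2,5/8 | 3/4,1 } so 11/16
val(BRBRBR) = { 0,1/2,5/8 | 11/16,3/4,1 } so 21/32
val(BRBRBRR) = { 0,1/2,5/8 | 21/32,11/16,3/4,1 } so 41/64
val(BRBRBRRR) = { 0,1/2,5/8 | 41/64,21/32,11/16,3/4,1 } so 81/128
val(BRBRBRRRR) = { 0,1/2,5/8 | 81/128,41/64,21/32,11/16,3/4,1 } so 161/256
val(BRBRBRRRRR) = { 0,1/2,5/8 | 161/256,81/128,41/64,21/32,11/16,3/4,1 } so 321/512
val(BRBRBRRRRRR) = { 0,1/2,5/8 | 321/512,161/256,81/128,41/64,21/32,11/16,3/4,1 } so 641/1024
val(BRBRBRRRRRRB) = { 0,1/2,5/8,641/1024 | 321/512,161/256,81/128,41/64,21/32,11/16,3/4,1 } so 1283/2048
val(BRBRBRRRRRRBR) = { 0,1/2,5/8,641/1024 | 1283/2048,321/512,161/256,81/128,41/64,21/32,11/16,3/4,1 } so 2565/4096
val(BRBRBRRRRRRBRR) = { 0,1/2,5/8,641/1024 | 2565/4096,1283/2048,321/512,161/256,81/128,41/64,21/32,11/16,3/4,1 } so 5129/8192
val(BRBRBRRRRRRBRRR) = { 0,1/2,5/8,641/1024 | 5129/8192,2565/4096,1283/2048,321/512,161/256,81/128,41/64,21/32,11/16,3/4,1 } so 10257/16384

10257/16384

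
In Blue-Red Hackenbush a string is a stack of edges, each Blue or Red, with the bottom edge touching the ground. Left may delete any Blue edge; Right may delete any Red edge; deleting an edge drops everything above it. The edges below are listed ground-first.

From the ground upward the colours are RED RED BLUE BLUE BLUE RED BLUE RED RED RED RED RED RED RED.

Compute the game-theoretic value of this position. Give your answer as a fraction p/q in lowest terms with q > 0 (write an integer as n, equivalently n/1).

R: Left { ∅ }, Right { 0 } gives simplest -1
RR: Left { ∅ }, Right { -1; 0 } gives simplest -2
RRB: Left { -2 }, Right { -1; 0 } gives simplest -3/2
RRBB: Left { -2; -3/2 }, Right { -1; 0 } gives simplest -5/4
RRBBB: Left { -2; -3/2; -5/4 }, Right { -1; 0 } gives simplest -9/8
RRBBBR: Left { -2; -3/2; -5/4 }, Right { -9/8; -1; 0 } gives simplest -19/16
RRBBBRB: Left { -2; -3/2; -5/4; -19/16 }, Right { -9/8; -1; 0 } gives simplest -37/32
RRBBBRBR: Left { -2; -3/2; -5/4; -19/16 }, Right { -37/32; -9/8; -1; 0 } gives simplest -75/64
RRBBBRBRR: Left { -2; -3/2; -5/4; -19/16 }, Right { -75/64; -37/32; -9/8; -1; 0 } gives simplest -151/128
RRBBBRBRRR: Left { -2; -3/2; -5/4; -19/16 }, Right { -151/128; -75/64; -37/32; -9/8; -1; 0 } gives simplest -303/256
RRBBBRBRRRR: Left { -2; -3/2; -5/4; -19/16 }, Right { -303/256; -151/128; -75/64; -37/32; -9/8; -1; 0 } gives simplest -607/512
RRBBBRBRRRRR: Left { -2; -3/2; -5/4; -19/16 }, Right { -607/512; -303/256; -151/128; -75/64; -37/32; -9/8; -1; 0 } gives simplest -1215/1024
RRBBBRBRRRRRR: Left { -2; -3/2; -5/4; -19/16 }, Right { -1215/1024; -607/512; -303/256; -151/128; -75/64; -37/32; -9/8; -1; 0 } gives simplest -2431/2048
RRBBBRBRRRRRRR: Left { -2; -3/2; -5/4; -19/16 }, Right { -2431/2048; -1215/1024; -607/512; -303/256; -151/128; -75/64; -37/32; -9/8; -1; 0 } gives simplest -4863/4096

-4863/4096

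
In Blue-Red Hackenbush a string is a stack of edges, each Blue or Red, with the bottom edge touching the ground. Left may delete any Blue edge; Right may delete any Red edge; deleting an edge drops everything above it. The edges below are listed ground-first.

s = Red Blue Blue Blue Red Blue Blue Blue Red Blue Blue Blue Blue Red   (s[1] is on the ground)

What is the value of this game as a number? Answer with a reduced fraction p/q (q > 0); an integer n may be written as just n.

-1091/8192

value(R) = { (no moves) | 0 } ⇒ -1
value(RB) = { -1 | 0 } ⇒ -1/2
value(RBB) = { -1,-1/2 | 0 } ⇒ -1/4
value(RBBB) = { -1,-1/2,-1/4 | 0 } ⇒ -1/8
value(RBBBR) = { -1,-1/2,-1/4 | -1/8,0 } ⇒ -3/16
value(RBBBRB) = { -1,-1/2,-1/4,-3/16 | -1/8,0 } ⇒ -5/32
value(RBBBRBB) = { -1,-1/2,-1/4,-3/16,-5/32 | -1/8,0 } ⇒ -9/64
value(RBBBRBBB) = { -1,-1/2,-1/4,-3/16,-5/32,-9/64 | -1/8,0 } ⇒ -17/128
value(RBBBRBBBR) = { -1,-1/2,-1/4,-3/16,-5/32,-9/64 | -17/128,-1/8,0 } ⇒ -35/256
value(RBBBRBBBRB) = { -1,-1/2,-1/4,-3/16,-5/32,-9/64,-35/256 | -17/128,-1/8,0 } ⇒ -69/512
value(RBBBRBBBRBB) = { -1,-1/2,-1/4,-3/16,-5/32,-9/64,-35/256,-69/512 | -17/128,-1/8,0 } ⇒ -137/1024
value(RBBBRBBBRBBB) = { -1,-1/2,-1/4,-3/16,-5/32,-9/64,-35/256,-69/512,-137/1024 | -17/128,-1/8,0 } ⇒ -273/2048
value(RBBBRBBBRBBBB) = { -1,-1/2,-1/4,-3/16,-5/32,-9/64,-35/256,-69/512,-137/1024,-273/2048 | -17/128,-1/8,0 } ⇒ -545/4096
value(RBBBRBBBRBBBBR) = { -1,-1/2,-1/4,-3/16,-5/32,-9/64,-35/256,-69/512,-137/1024,-273/2048 | -545/4096,-17/128,-1/8,0 } ⇒ -1091/8192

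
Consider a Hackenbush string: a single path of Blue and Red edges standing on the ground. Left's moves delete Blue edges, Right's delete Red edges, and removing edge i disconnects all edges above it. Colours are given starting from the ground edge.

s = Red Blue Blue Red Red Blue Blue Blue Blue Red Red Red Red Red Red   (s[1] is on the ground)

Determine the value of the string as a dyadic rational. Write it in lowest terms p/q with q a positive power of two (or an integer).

step 1: add Red to get R; options L={ · } R={ 0 } = -1
step 2: add Blue to get RB; options L={ -1 } R={ 0 } = -1/2
step 3: add Blue to get RBB; options L={ -1,-1/2 } R={ 0 } = -1/4
step 4: add Red to get RBBR; options L={ -1,-1/2 } R={ -1/4,0 } = -3/8
step 5: add Red to get RBBRR; options L={ -1,-1/2 } R={ -3/8,-1/4,0 } = -7/16
step 6: add Blue to get RBBRRB; options L={ -1,-1/2,-7/16 } R={ -3/8,-1/4,0 } = -13/32
step 7: add Blue to get RBBRRBB; options L={ -1,-1/2,-7/16,-13/32 } R={ -3/8,-1/4,0 } = -25/64
step 8: add Blue to get RBBRRBBB; options L={ -1,-1/2,-7/16,-13/32,-25/64 } R={ -3/8,-1/4,0 } = -49/128
step 9: add Blue to get RBBRRBBBB; options L={ -1,-1/2,-7/16,-13/32,-25/64,-49/128 } R={ -3/8,-1/4,0 } = -97/256
step 10: add Red to get RBBRRBBBBR; options L={ -1,-1/2,-7/16,-13/32,-25/64,-49/128 } R={ -97/256,-3/8,-1/4,0 } = -195/512
step 11: add Red to get RBBRRBBBBRR; options L={ -1,-1/2,-7/16,-13/32,-25/64,-49/128 } R={ -195/512,-97/256,-3/8,-1/4,0 } = -391/1024
step 12: add Red to get RBBRRBBBBRRR; options L={ -1,-1/2,-7/16,-13/32,-25/64,-49/128 } R={ -391/1024,-195/512,-97/256,-3/8,-1/4,0 } = -783/2048
step 13: add Red to get RBBRRBBBBRRRR; options L={ -1,-1/2,-7/16,-13/32,-25/64,-49/128 } R={ -783/2048,-391/1024,-195/512,-97/256,-3/8,-1/4,0 } = -1567/4096
step 14: add Red to get RBBRRBBBBRRRRR; options L={ -1,-1/2,-7/16,-13/32,-25/64,-49/128 } R={ -1567/4096,-783/2048,-391/1024,-195/512,-97/256,-3/8,-1/4,0 } = -3135/8192
step 15: add Red to get RBBRRBBBBRRRRRR; options L={ -1,-1/2,-7/16,-13/32,-25/64,-49/128 } R={ -3135/8192,-1567/4096,-783/2048,-391/1024,-195/512,-97/256,-3/8,-1/4,0 } = -6271/16384

-6271/16384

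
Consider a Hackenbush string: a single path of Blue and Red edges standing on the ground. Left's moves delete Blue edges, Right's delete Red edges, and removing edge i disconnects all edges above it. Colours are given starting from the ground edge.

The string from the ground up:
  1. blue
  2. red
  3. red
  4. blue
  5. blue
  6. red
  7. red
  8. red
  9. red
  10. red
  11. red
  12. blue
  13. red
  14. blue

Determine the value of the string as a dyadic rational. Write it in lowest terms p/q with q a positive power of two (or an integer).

3083/8192

edge 1 of 14 (blue): { 0 | (no moves) } => 1
edge 2 of 14 (red): { 0 | 1 } => 1/2
edge 3 of 14 (red): { 0 | 1/2, 1 } => 1/4
edge 4 of 14 (blue): { 0, 1/4 | 1/2, 1 } => 3/8
edge 5 of 14 (blue): { 0, 1/4, 3/8 | 1/2, 1 } => 7/16
edge 6 of 14 (red): { 0, 1/4, 3/8 | 7/16, 1/2, 1 } => 13/32
edge 7 of 14 (red): { 0, 1/4, 3/8 | 13/32, 7/16, 1/2, 1 } => 25/64
edge 8 of 14 (red): { 0, 1/4, 3/8 | 25/64, 13/32, 7/16, 1/2, 1 } => 49/128
edge 9 of 14 (red): { 0, 1/4, 3/8 | 49/128, 25/64, 13/32, 7/16, 1/2, 1 } => 97/256
edge 10 of 14 (red): { 0, 1/4, 3/8 | 97/256, 49/128, 25/64, 13/32, 7/16, 1/2, 1 } => 193/512
edge 11 of 14 (red): { 0, 1/4, 3/8 | 193/512, 97/256, 49/128, 25/64, 13/32, 7/16, 1/2, 1 } => 385/1024
edge 12 of 14 (blue): { 0, 1/4, 3/8, 385/1024 | 193/512, 97/256, 49/128, 25/64, 13/32, 7/16, 1/2, 1 } => 771/2048
edge 13 of 14 (red): { 0, 1/4, 3/8, 385/1024 | 771/2048, 193/512, 97/256, 49/128, 25/64, 13/32, 7/16, 1/2, 1 } => 1541/4096
edge 14 of 14 (blue): { 0, 1/4, 3/8, 385/1024, 1541/4096 | 771/2048, 193/512, 97/256, 49/128, 25/64, 13/32, 7/16, 1/2, 1 } => 3083/8192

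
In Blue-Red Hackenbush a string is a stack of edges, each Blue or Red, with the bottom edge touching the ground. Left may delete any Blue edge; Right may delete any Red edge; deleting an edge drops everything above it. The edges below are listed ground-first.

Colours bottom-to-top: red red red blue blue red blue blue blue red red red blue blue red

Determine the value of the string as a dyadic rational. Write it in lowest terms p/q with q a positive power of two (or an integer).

r: Left { · }, Right { 0 } so simplest -1
rr: Left { · }, Right { -1 0 } so simplest -2
rrr: Left { · }, Right { -2 -1 0 } so simplest -3
rrrb: Left { -3 }, Right { -2 -1 0 } so simplest -5/2
rrrbb: Left { -3 -5/2 }, Right { -2 -1 0 } so simplest -9/4
rrrbbr: Left { -3 -5/2 }, Right { -9/4 -2 -1 0 } so simplest -19/8
rrrbbrb: Left { -3 -5/2 -19/8 }, Right { -9/4 -2 -1 0 } so simplest -37/16
rrrbbrbb: Left { -3 -5/2 -19/8 -37/16 }, Right { -9/4 -2 -1 0 } so simplest -73/32
rrrbbrbbb: Left { -3 -5/2 -19/8 -37/16 -73/32 }, Right { -9/4 -2 -1 0 } so simplest -145/64
rrrbbrbbbr: Left { -3 -5/2 -19/8 -37/16 -73/32 }, Right { -145/64 -9/4 -2 -1 0 } so simplest -291/128
rrrbbrbbbrr: Left { -3 -5/2 -19/8 -37/16 -73/32 }, Right { -291/128 -145/64 -9/4 -2 -1 0 } so simplest -583/256
rrrbbrbbbrrr: Left { -3 -5/2 -19/8 -37/16 -73/32 }, Right { -583/256 -291/128 -145/64 -9/4 -2 -1 0 } so simplest -1167/512
rrrbbrbbbrrrb: Left { -3 -5/2 -19/8 -37/16 -73/32 -1167/512 }, Right { -583/256 -291/128 -145/64 -9/4 -2 -1 0 } so simplest -2333/1024
rrrbbrbbbrrrbb: Left { -3 -5/2 -19/8 -37/16 -73/32 -1167/512 -2333/1024 }, Right { -583/256 -291/128 -145/64 -9/4 -2 -1 0 } so simplest -4665/2048
rrrbbrbbbrrrbbr: Left { -3 -5/2 -19/8 -37/16 -73/32 -1167/512 -2333/1024 }, Right { -4665/2048 -583/256 -291/128 -145/64 -9/4 -2 -1 0 } so simplest -9331/4096

-9331/4096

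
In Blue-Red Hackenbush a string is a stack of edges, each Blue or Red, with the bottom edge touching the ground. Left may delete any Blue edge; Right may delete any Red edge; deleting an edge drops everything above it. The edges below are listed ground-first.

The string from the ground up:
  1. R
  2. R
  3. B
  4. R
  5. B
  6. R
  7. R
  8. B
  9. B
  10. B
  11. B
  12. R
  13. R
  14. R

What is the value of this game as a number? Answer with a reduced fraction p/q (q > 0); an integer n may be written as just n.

-6927/4096

Prefix values for R R B R B R R B B B B R R R via {L|R} + simplicity:
g_1 [R]  L=[none]  R=[0]  => -1
g_2 [RR]  L=[none]  R=[-1, 0]  => -2
g_3 [RRB]  L=[-2]  R=[-1, 0]  => -3/2
g_4 [RRBR]  L=[-2]  R=[-3/2, -1, 0]  => -7/4
g_5 [RRBRB]  L=[-2, -7/4]  R=[-3/2, -1, 0]  => -13/8
g_6 [RRBRBR]  L=[-2, -7/4]  R=[-13/8, -3/2, -1, 0]  => -27/16
g_7 [RRBRBRR]  L=[-2, -7/4]  R=[-27/16, -13/8, -3/2, -1, 0]  => -55/32
g_8 [RRBRBRRB]  L=[-2, -7/4, -55/32]  R=[-27/16, -13/8, -3/2, -1, 0]  => -109/64
g_9 [RRBRBRRBB]  L=[-2, -7/4, -55/32, -109/64]  R=[-27/16, -13/8, -3/2, -1, 0]  => -217/128
g_10 [RRBRBRRBBB]  L=[-2, -7/4, -55/32, -109/64, -217/128]  R=[-27/16, -13/8, -3/2, -1, 0]  => -433/256
g_11 [RRBRBRRBBBB]  L=[-2, -7/4, -55/32, -109/64, -217/128, -433/256]  R=[-27/16, -13/8, -3/2, -1, 0]  => -865/512
g_12 [RRBRBRRBBBBR]  L=[-2, -7/4, -55/32, -109/64, -217/128, -433/256]  R=[-865/512, -27/16, -13/8, -3/2, -1, 0]  => -1731/1024
g_13 [RRBRBRRBBBBRR]  L=[-2, -7/4, -55/32, -109/64, -217/128, -433/256]  R=[-1731/1024, -865/512, -27/16, -13/8, -3/2, -1, 0]  => -3463/2048
g_14 [RRBRBRRBBBBRRR]  L=[-2, -7/4, -55/32, -109/64, -217/128, -433/256]  R=[-3463/2048, -1731/1024, -865/512, -27/16, -13/8, -3/2, -1, 0]  => -6927/4096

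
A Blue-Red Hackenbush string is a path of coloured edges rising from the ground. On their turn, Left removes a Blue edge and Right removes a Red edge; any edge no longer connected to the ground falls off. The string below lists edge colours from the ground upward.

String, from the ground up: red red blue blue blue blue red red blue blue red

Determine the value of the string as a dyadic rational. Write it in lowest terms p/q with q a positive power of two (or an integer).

val(r) = {  | 0 } gives -1
val(rr) = {  | -1; 0 } gives -2
val(rrb) = { -2 | -1; 0 } gives -3/2
val(rrbb) = { -2; -3/2 | -1; 0 } gives -5/4
val(rrbbb) = { -2; -3/2; -5/4 | -1; 0 } gives -9/8
val(rrbbbb) = { -2; -3/2; -5/4; -9/8 | -1; 0 } gives -17/16
val(rrbbbbr) = { -2; -3/2; -5/4; -9/8 | -17/16; -1; 0 } gives -35/32
val(rrbbbbrr) = { -2; -3/2; -5/4; -9/8 | -35/32; -17/16; -1; 0 } gives -71/64
val(rrbbbbrrb) = { -2; -3/2; -5/4; -9/8; -71/64 | -35/32; -17/16; -1; 0 } gives -141/128
val(rrbbbbrrbb) = { -2; -3/2; -5/4; -9/8; -71/64; -141/128 | -35/32; -17/16; -1; 0 } gives -281/256
val(rrbbbbrrbbr) = { -2; -3/2; -5/4; -9/8; -71/64; -141/128 | -281/256; -35/32; -17/16; -1; 0 } gives -563/512

-563/512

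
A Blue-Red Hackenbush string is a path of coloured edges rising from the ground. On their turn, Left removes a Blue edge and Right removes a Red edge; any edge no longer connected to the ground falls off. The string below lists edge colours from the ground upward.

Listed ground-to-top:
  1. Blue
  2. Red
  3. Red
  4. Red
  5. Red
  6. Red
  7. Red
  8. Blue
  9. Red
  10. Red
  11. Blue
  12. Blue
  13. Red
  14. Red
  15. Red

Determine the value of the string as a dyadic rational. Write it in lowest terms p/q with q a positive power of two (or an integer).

305/16384

Recurse on prefixes of the 15-edge string Blue Red Red Red Red Red Red Blue Red Red Blue Blue Red Red Red:
step 1: add Blue to get B; options L={ 0 } R={ ∅ } -> 1
step 2: add Red to get BR; options L={ 0 } R={ 1 } -> 1/2
step 3: add Red to get BRR; options L={ 0 } R={ 1/2,1 } -> 1/4
step 4: add Red to get BRRR; options L={ 0 } R={ 1/4,1/2,1 } -> 1/8
step 5: add Red to get BRRRR; options L={ 0 } R={ 1/8,1/4,1/2,1 } -> 1/16
step 6: add Red to get BRRRRR; options L={ 0 } R={ 1/16,1/8,1/4,1/2,1 } -> 1/32
step 7: add Red to get BRRRRRR; options L={ 0 } R={ 1/32,1/16,1/8,1/4,1/2,1 } -> 1/64
step 8: add Blue to get BRRRRRRB; options L={ 0,1/64 } R={ 1/32,1/16,1/8,1/4,1/2,1 } -> 3/128
step 9: add Red to get BRRRRRRBR; options L={ 0,1/64 } R={ 3/128,1/32,1/16,1/8,1/4,1/2,1 } -> 5/256
step 10: add Red to get BRRRRRRBRR; options L={ 0,1/64 } R={ 5/256,3/128,1/32,1/16,1/8,1/4,1/2,1 } -> 9/512
step 11: add Blue to get BRRRRRRBRRB; options L={ 0,1/64,9/512 } R={ 5/256,3/128,1/32,1/16,1/8,1/4,1/2,1 } -> 19/1024
step 12: add Blue to get BRRRRRRBRRBB; options L={ 0,1/64,9/512,19/1024 } R={ 5/256,3/128,1/32,1/16,1/8,1/4,1/2,1 } -> 39/2048
step 13: add Red to get BRRRRRRBRRBBR; options L={ 0,1/64,9/512,19/1024 } R={ 39/2048,5/256,3/128,1/32,1/16,1/8,1/4,1/2,1 } -> 77/4096
step 14: add Red to get BRRRRRRBRRBBRR; options L={ 0,1/64,9/512,19/1024 } R={ 77/4096,39/2048,5/256,3/128,1/32,1/16,1/8,1/4,1/2,1 } -> 153/8192
step 15: add Red to get BRRRRRRBRRBBRRR; options L={ 0,1/64,9/512,19/1024 } R={ 153/8192,77/4096,39/2048,5/256,3/128,1/32,1/16,1/8,1/4,1/2,1 } -> 305/16384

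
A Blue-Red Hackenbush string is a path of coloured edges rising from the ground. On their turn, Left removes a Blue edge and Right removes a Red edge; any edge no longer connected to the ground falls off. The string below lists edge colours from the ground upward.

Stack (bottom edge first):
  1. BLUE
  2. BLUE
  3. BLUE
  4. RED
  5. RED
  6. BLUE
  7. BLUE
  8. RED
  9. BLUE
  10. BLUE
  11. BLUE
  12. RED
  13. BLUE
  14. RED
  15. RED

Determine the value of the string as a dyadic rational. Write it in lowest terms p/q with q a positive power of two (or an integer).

9961/4096

Prefix values for BLUE BLUE BLUE RED RED BLUE BLUE RED BLUE BLUE BLUE RED BLUE RED RED via {L|R} + simplicity:
B: Left { 0 }, Right { none } → simplest 1
BB: Left { 0 1 }, Right { none } → simplest 2
BBB: Left { 0 1 2 }, Right { none } → simplest 3
BBBR: Left { 0 1 2 }, Right { 3 } → simplest 5/2
BBBRR: Left { 0 1 2 }, Right { 5/2 3 } → simplest 9/4
BBBRRB: Left { 0 1 2 9/4 }, Right { 5/2 3 } → simplest 19/8
BBBRRBB: Left { 0 1 2 9/4 19/8 }, Right { 5/2 3 } → simplest 39/16
BBBRRBBR: Left { 0 1 2 9/4 19/8 }, Right { 39/16 5/2 3 } → simplest 77/32
BBBRRBBRB: Left { 0 1 2 9/4 19/8 77/32 }, Right { 39/16 5/2 3 } → simplest 155/64
BBBRRBBRBB: Left { 0 1 2 9/4 19/8 77/32 155/64 }, Right { 39/16 5/2 3 } → simplest 311/128
BBBRRBBRBBB: Left { 0 1 2 9/4 19/8 77/32 155/64 311/128 }, Right { 39/16 5/2 3 } → simplest 623/256
BBBRRBBRBBBR: Left { 0 1 2 9/4 19/8 77/32 155/64 311/128 }, Right { 623/256 39/16 5/2 3 } → simplest 1245/512
BBBRRBBRBBBRB: Left { 0 1 2 9/4 19/8 77/32 155/64 311/128 1245/512 }, Right { 623/256 39/16 5/2 3 } → simplest 2491/1024
BBBRRBBRBBBRBR: Left { 0 1 2 9/4 19/8 77/32 155/64 311/128 1245/512 }, Right { 2491/1024 623/256 39/16 5/2 3 } → simplest 4981/2048
BBBRRBBRBBBRBRR: Left { 0 1 2 9/4 19/8 77/32 155/64 311/128 1245/512 }, Right { 4981/2048 2491/1024 623/256 39/16 5/2 3 } → simplest 9961/4096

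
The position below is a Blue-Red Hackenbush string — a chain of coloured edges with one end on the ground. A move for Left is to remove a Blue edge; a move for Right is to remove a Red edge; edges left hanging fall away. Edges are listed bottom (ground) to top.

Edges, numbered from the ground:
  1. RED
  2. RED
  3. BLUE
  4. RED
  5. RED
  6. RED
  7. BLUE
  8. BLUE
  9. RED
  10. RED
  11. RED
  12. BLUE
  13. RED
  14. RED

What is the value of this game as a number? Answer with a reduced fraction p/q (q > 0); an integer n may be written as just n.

G(R) = { · | 0 } gives -1
G(RR) = { · | -1; 0 } gives -2
G(RRB) = { -2 | -1; 0 } gives -3/2
G(RRBR) = { -2 | -3/2; -1; 0 } gives -7/4
G(RRBRR) = { -2 | -7/4; -3/2; -1; 0 } gives -15/8
G(RRBRRR) = { -2 | -15/8; -7/4; -3/2; -1; 0 } gives -31/16
G(RRBRRRB) = { -2; -31/16 | -15/8; -7/4; -3/2; -1; 0 } gives -61/32
G(RRBRRRBB) = { -2; -31/16; -61/32 | -15/8; -7/4; -3/2; -1; 0 } gives -121/64
G(RRBRRRBBR) = { -2; -31/16; -61/32 | -121/64; -15/8; -7/4; -3/2; -1; 0 } gives -243/128
G(RRBRRRBBRR) = { -2; -31/16; -61/32 | -243/128; -121/64; -15/8; -7/4; -3/2; -1; 0 } gives -487/256
G(RRBRRRBBRRR) = { -2; -31/16; -61/32 | -487/256; -243/128; -121/64; -15/8; -7/4; -3/2; -1; 0 } gives -975/512
G(RRBRRRBBRRRB) = { -2; -31/16; -61/32; -975/512 | -487/256; -243/128; -121/64; -15/8; -7/4; -3/2; -1; 0 } gives -1949/1024
G(RRBRRRBBRRRBR) = { -2; -31/16; -61/32; -975/512 | -1949/1024; -487/256; -243/128; -121/64; -15/8; -7/4; -3/2; -1; 0 } gives -3899/2048
G(RRBRRRBBRRRBRR) = { -2; -31/16; -61/32; -975/512 | -3899/2048; -1949/1024; -487/256; -243/128; -121/64; -15/8; -7/4; -3/2; -1; 0 } gives -7799/4096

-7799/4096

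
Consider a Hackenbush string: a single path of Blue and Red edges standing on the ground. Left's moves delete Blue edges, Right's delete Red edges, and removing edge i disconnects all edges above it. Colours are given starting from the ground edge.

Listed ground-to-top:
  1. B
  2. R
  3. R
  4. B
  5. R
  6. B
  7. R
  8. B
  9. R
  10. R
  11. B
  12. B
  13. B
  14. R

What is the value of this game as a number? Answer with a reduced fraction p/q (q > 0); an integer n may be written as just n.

v_1 [B]  L=[0]  R=[·]  so 1
v_2 [BR]  L=[0]  R=[1]  so 1/2
v_3 [BRR]  L=[0]  R=[1/2, 1]  so 1/4
v_4 [BRRB]  L=[0, 1/4]  R=[1/2, 1]  so 3/8
v_5 [BRRBR]  L=[0, 1/4]  R=[3/8, 1/2, 1]  so 5/16
v_6 [BRRBRB]  L=[0, 1/4, 5/16]  R=[3/8, 1/2, 1]  so 11/32
v_7 [BRRBRBR]  L=[0, 1/4, 5/16]  R=[11/32, 3/8, 1/2, 1]  so 21/64
v_8 [BRRBRBRB]  L=[0, 1/4, 5/16, 21/64]  R=[11/32, 3/8, 1/2, 1]  so 43/128
v_9 [BRRBRBRBR]  L=[0, 1/4, 5/16, 21/64]  R=[43/128, 11/32, 3/8, 1/2, 1]  so 85/256
v_10 [BRRBRBRBRR]  L=[0, 1/4, 5/16, 21/64]  R=[85/256, 43/128, 11/32, 3/8, 1/2, 1]  so 169/512
v_11 [BRRBRBRBRRB]  L=[0, 1/4, 5/16, 21/64, 169/512]  R=[85/256, 43/128, 11/32, 3/8, 1/2, 1]  so 339/1024
v_12 [BRRBRBRBRRBB]  L=[0, 1/4, 5/16, 21/64, 169/512, 339/1024]  R=[85/256, 43/128, 11/32, 3/8, 1/2, 1]  so 679/2048
v_13 [BRRBRBRBRRBBB]  L=[0, 1/4, 5/16, 21/64, 169/512, 339/1024, 679/2048]  R=[85/256, 43/128, 11/32, 3/8, 1/2, 1]  so 1359/4096
v_14 [BRRBRBRBRRBBBR]  L=[0, 1/4, 5/16, 21/64, 169/512, 339/1024, 679/2048]  R=[1359/4096, 85/256, 43/128, 11/32, 3/8, 1/2, 1]  so 2717/8192

2717/8192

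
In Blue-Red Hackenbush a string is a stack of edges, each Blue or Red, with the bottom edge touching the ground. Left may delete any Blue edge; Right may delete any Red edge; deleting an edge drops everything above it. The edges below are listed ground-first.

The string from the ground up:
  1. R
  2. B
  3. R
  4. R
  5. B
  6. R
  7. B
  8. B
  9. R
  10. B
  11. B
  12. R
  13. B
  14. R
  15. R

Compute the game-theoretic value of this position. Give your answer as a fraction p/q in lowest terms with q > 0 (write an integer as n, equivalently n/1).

Recurse on prefixes of the 15-edge string R B R R B R B B R B B R B R R:
step 1: add R to get R; options L={ ∅ } R={ 0 } so -1
step 2: add B to get RB; options L={ -1 } R={ 0 } so -1/2
step 3: add R to get RBR; options L={ -1 } R={ -1/2,0 } so -3/4
step 4: add R to get RBRR; options L={ -1 } R={ -3/4,-1/2,0 } so -7/8
step 5: add B to get RBRRB; options L={ -1,-7/8 } R={ -3/4,-1/2,0 } so -13/16
step 6: add R to get RBRRBR; options L={ -1,-7/8 } R={ -13/16,-3/4,-1/2,0 } so -27/32
step 7: add B to get RBRRBRB; options L={ -1,-7/8,-27/32 } R={ -13/16,-3/4,-1/2,0 } so -53/64
step 8: add B to get RBRRBRBB; options L={ -1,-7/8,-27/32,-53/64 } R={ -13/16,-3/4,-1/2,0 } so -105/128
step 9: add R to get RBRRBRBBR; options L={ -1,-7/8,-27/32,-53/64 } R={ -105/128,-13/16,-3/4,-1/2,0 } so -211/256
step 10: add B to get RBRRBRBBRB; options L={ -1,-7/8,-27/32,-53/64,-211/256 } R={ -105/128,-13/16,-3/4,-1/2,0 } so -421/512
step 11: add B to get RBRRBRBBRBB; options L={ -1,-7/8,-27/32,-53/64,-211/256,-421/512 } R={ -105/128,-13/16,-3/4,-1/2,0 } so -841/1024
step 12: add R to get RBRRBRBBRBBR; options L={ -1,-7/8,-27/32,-53/64,-211/256,-421/512 } R={ -841/1024,-105/128,-13/16,-3/4,-1/2,0 } so -1683/2048
step 13: add B to get RBRRBRBBRBBRB; options L={ -1,-7/8,-27/32,-53/64,-211/256,-421/512,-1683/2048 } R={ -841/1024,-105/128,-13/16,-3/4,-1/2,0 } so -3365/4096
step 14: add R to get RBRRBRBBRBBRBR; options L={ -1,-7/8,-27/32,-53/64,-211/256,-421/512,-1683/2048 } R={ -3365/4096,-841/1024,-105/128,-13/16,-3/4,-1/2,0 } so -6731/8192
step 15: add R to get RBRRBRBBRBBRBRR; options L={ -1,-7/8,-27/32,-53/64,-211/256,-421/512,-1683/2048 } R={ -6731/8192,-3365/4096,-841/1024,-105/128,-13/16,-3/4,-1/2,0 } so -13463/16384

-13463/16384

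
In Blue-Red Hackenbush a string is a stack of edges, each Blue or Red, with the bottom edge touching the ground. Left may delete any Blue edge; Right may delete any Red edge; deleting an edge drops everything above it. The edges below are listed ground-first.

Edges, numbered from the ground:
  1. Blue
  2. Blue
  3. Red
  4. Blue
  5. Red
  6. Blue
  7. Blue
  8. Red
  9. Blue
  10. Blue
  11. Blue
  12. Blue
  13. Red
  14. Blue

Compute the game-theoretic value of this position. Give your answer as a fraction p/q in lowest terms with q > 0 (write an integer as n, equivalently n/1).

7035/4096

val_1 [B]  L=[0]  R=[(no moves)]  — 1
val_2 [BB]  L=[0 1]  R=[(no moves)]  — 2
val_3 [BBR]  L=[0 1]  R=[2]  — 3/2
val_4 [BBRB]  L=[0 1 3/2]  R=[2]  — 7/4
val_5 [BBRBR]  L=[0 1 3/2]  R=[7/4 2]  — 13/8
val_6 [BBRBRB]  L=[0 1 3/2 13/8]  R=[7/4 2]  — 27/16
val_7 [BBRBRBB]  L=[0 1 3/2 13/8 27/16]  R=[7/4 2]  — 55/32
val_8 [BBRBRBBR]  L=[0 1 3/2 13/8 27/16]  R=[55/32 7/4 2]  — 109/64
val_9 [BBRBRBBRB]  L=[0 1 3/2 13/8 27/16 109/64]  R=[55/32 7/4 2]  — 219/128
val_10 [BBRBRBBRBB]  L=[0 1 3/2 13/8 27/16 109/64 219/128]  R=[55/32 7/4 2]  — 439/256
val_11 [BBRBRBBRBBB]  L=[0 1 3/2 13/8 27/16 109/64 219/128 439/256]  R=[55/32 7/4 2]  — 879/512
val_12 [BBRBRBBRBBBB]  L=[0 1 3/2 13/8 27/16 109/64 219/128 439/256 879/512]  R=[55/32 7/4 2]  — 1759/1024
val_13 [BBRBRBBRBBBBR]  L=[0 1 3/2 13/8 27/16 109/64 219/128 439/256 879/512]  R=[1759/1024 55/32 7/4 2]  — 3517/2048
val_14 [BBRBRBBRBBBBRB]  L=[0 1 3/2 13/8 27/16 109/64 219/128 439/256 879/512 3517/2048]  R=[1759/1024 55/32 7/4 2]  — 7035/4096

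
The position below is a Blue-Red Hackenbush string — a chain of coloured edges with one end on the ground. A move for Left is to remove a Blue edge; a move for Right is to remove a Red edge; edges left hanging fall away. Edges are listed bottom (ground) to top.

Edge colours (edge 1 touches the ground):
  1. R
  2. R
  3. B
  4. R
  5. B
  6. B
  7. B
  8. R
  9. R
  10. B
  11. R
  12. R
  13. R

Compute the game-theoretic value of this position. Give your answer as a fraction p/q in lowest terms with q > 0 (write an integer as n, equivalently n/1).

-3183/2048

edge 1 of 13 (R): { (no moves) | 0 } -> -1
edge 2 of 13 (R): { (no moves) | -1; 0 } -> -2
edge 3 of 13 (B): { -2 | -1; 0 } -> -3/2
edge 4 of 13 (R): { -2 | -3/2; -1; 0 } -> -7/4
edge 5 of 13 (B): { -2; -7/4 | -3/2; -1; 0 } -> -13/8
edge 6 of 13 (B): { -2; -7/4; -13/8 | -3/2; -1; 0 } -> -25/16
edge 7 of 13 (B): { -2; -7/4; -13/8; -25/16 | -3/2; -1; 0 } -> -49/32
edge 8 of 13 (R): { -2; -7/4; -13/8; -25/16 | -49/32; -3/2; -1; 0 } -> -99/64
edge 9 of 13 (R): { -2; -7/4; -13/8; -25/16 | -99/64; -49/32; -3/2; -1; 0 } -> -199/128
edge 10 of 13 (B): { -2; -7/4; -13/8; -25/16; -199/128 | -99/64; -49/32; -3/2; -1; 0 } -> -397/256
edge 11 of 13 (R): { -2; -7/4; -13/8; -25/16; -199/128 | -397/256; -99/64; -49/32; -3/2; -1; 0 } -> -795/512
edge 12 of 13 (R): { -2; -7/4; -13/8; -25/16; -199/128 | -795/512; -397/256; -99/64; -49/32; -3/2; -1; 0 } -> -1591/1024
edge 13 of 13 (R): { -2; -7/4; -13/8; -25/16; -199/128 | -1591/1024; -795/512; -397/256; -99/64; -49/32; -3/2; -1; 0 } -> -3183/2048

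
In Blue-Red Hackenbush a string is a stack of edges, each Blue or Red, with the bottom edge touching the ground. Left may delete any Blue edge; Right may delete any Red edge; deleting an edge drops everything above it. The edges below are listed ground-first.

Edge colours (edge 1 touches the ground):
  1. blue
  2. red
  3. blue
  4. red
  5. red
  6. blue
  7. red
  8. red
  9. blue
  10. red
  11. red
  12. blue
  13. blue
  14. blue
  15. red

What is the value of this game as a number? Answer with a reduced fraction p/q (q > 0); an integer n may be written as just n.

Build value(s[:k]) for k = 1..15, string s = blue red blue red red blue red red blue red red blue blue blue red.
1 of 15 · b · max L 0 · min R +∞ => 1
2 of 15 · br · max L 0 · min R 1 => 1/2
3 of 15 · brb · max L 1/2 · min R 1 => 3/4
4 of 15 · brbr · max L 1/2 · min R 3/4 => 5/8
5 of 15 · brbrr · max L 1/2 · min R 5/8 => 9/16
6 of 15 · brbrrb · max L 9/16 · min R 5/8 => 19/32
7 of 15 · brbrrbr · max L 9/16 · min R 19/32 => 37/64
8 of 15 · brbrrbrr · max L 9/16 · min R 37/64 => 73/128
9 of 15 · brbrrbrrb · max L 73/128 · min R 37/64 => 147/256
10 of 15 · brbrrbrrbr · max L 73/128 · min R 147/256 => 293/512
11 of 15 · brbrrbrrbrr · max L 73/128 · min R 293/512 => 585/1024
12 of 15 · brbrrbrrbrrb · max L 585/1024 · min R 293/512 => 1171/2048
13 of 15 · brbrrbrrbrrbb · max L 1171/2048 · min R 293/512 => 2343/4096
14 of 15 · brbrrbrrbrrbbb · max L 2343/4096 · min R 293/512 => 4687/8192
15 of 15 · brbrrbrrbrrbbbr · max L 2343/4096 · min R 4687/8192 => 9373/16384

9373/16384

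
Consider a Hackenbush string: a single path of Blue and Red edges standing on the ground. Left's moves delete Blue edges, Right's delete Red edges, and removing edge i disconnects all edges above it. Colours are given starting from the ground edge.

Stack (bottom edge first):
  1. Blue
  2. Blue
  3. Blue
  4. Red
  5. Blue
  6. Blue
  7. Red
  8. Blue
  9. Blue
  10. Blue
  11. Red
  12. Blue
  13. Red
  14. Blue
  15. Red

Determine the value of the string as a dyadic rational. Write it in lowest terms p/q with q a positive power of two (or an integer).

11733/4096

Prefix values for Blue Blue Blue Red Blue Blue Red Blue Blue Blue Red Blue Red Blue Red via {L|R} + simplicity:
step 1: add Blue to get B; options L={ 0 } R={ ∅ } = 1
step 2: add Blue to get BB; options L={ 0; 1 } R={ ∅ } = 2
step 3: add Blue to get BBB; options L={ 0; 1; 2 } R={ ∅ } = 3
step 4: add Red to get BBBR; options L={ 0; 1; 2 } R={ 3 } = 5/2
step 5: add Blue to get BBBRB; options L={ 0; 1; 2; 5/2 } R={ 3 } = 11/4
step 6: add Blue to get BBBRBB; options L={ 0; 1; 2; 5/2; 11/4 } R={ 3 } = 23/8
step 7: add Red to get BBBRBBR; options L={ 0; 1; 2; 5/2; 11/4 } R={ 23/8; 3 } = 45/16
step 8: add Blue to get BBBRBBRB; options L={ 0; 1; 2; 5/2; 11/4; 45/16 } R={ 23/8; 3 } = 91/32
step 9: add Blue to get BBBRBBRBB; options L={ 0; 1; 2; 5/2; 11/4; 45/16; 91/32 } R={ 23/8; 3 } = 183/64
step 10: add Blue to get BBBRBBRBBB; options L={ 0; 1; 2; 5/2; 11/4; 45/16; 91/32; 183/64 } R={ 23/8; 3 } = 367/128
step 11: add Red to get BBBRBBRBBBR; options L={ 0; 1; 2; 5/2; 11/4; 45/16; 91/32; 183/64 } R={ 367/128; 23/8; 3 } = 733/256
step 12: add Blue to get BBBRBBRBBBRB; options L={ 0; 1; 2; 5/2; 11/4; 45/16; 91/32; 183/64; 733/256 } R={ 367/128; 23/8; 3 } = 1467/512
step 13: add Red to get BBBRBBRBBBRBR; options L={ 0; 1; 2; 5/2; 11/4; 45/16; 91/32; 183/64; 733/256 } R={ 1467/512; 367/128; 23/8; 3 } = 2933/1024
step 14: add Blue to get BBBRBBRBBBRBRB; options L={ 0; 1; 2; 5/2; 11/4; 45/16; 91/32; 183/64; 733/256; 2933/1024 } R={ 1467/512; 367/128; 23/8; 3 } = 5867/2048
step 15: add Red to get BBBRBBRBBBRBRBR; options L={ 0; 1; 2; 5/2; 11/4; 45/16; 91/32; 183/64; 733/256; 2933/1024 } R={ 5867/2048; 1467/512; 367/128; 23/8; 3 } = 11733/4096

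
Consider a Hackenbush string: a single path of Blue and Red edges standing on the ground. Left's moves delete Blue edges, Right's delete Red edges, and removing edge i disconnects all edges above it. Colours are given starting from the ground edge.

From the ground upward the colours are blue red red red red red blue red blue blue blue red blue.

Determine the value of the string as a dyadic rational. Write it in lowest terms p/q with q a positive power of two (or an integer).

value(b) = { 0 | ∅ } so 1
value(br) = { 0 | 1 } so 1/2
value(brr) = { 0 | 1/2,1 } so 1/4
value(brrr) = { 0 | 1/4,1/2,1 } so 1/8
value(brrrr) = { 0 | 1/8,1/4,1/2,1 } so 1/16
value(brrrrr) = { 0 | 1/16,1/8,1/4,1/2,1 } so 1/32
value(brrrrrb) = { 0,1/32 | 1/16,1/8,1/4,1/2,1 } so 3/64
value(brrrrrbr) = { 0,1/32 | 3/64,1/16,1/8,1/4,1/2,1 } so 5/128
value(brrrrrbrb) = { 0,1/32,5/128 | 3/64,1/16,1/8,1/4,1/2,1 } so 11/256
value(brrrrrbrbb) = { 0,1/32,5/128,11/256 | 3/64,1/16,1/8,1/4,1/2,1 } so 23/512
value(brrrrrbrbbb) = { 0,1/32,5/128,11/256,23/512 | 3/64,1/16,1/8,1/4,1/2,1 } so 47/1024
value(brrrrrbrbbbr) = { 0,1/32,5/128,11/256,23/512 | 47/1024,3/64,1/16,1/8,1/4,1/2,1 } so 93/2048
value(brrrrrbrbbbrb) = { 0,1/32,5/128,11/256,23/512,93/2048 | 47/1024,3/64,1/16,1/8,1/4,1/2,1 } so 187/4096

187/4096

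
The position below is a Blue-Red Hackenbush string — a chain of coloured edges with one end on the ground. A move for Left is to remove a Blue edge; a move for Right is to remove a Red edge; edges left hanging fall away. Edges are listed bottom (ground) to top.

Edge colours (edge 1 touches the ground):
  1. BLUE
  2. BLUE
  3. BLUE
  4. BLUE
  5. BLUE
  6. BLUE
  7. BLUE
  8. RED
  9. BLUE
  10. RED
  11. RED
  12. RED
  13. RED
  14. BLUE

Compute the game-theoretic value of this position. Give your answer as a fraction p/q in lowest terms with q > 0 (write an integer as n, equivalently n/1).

835/128

B: Left { 0 }, Right { none } → simplest 1
BB: Left { 0 1 }, Right { none } → simplest 2
BBB: Left { 0 1 2 }, Right { none } → simplest 3
BBBB: Left { 0 1 2 3 }, Right { none } → simplest 4
BBBBB: Left { 0 1 2 3 4 }, Right { none } → simplest 5
BBBBBB: Left { 0 1 2 3 4 5 }, Right { none } → simplest 6
BBBBBBB: Left { 0 1 2 3 4 5 6 }, Right { none } → simplest 7
BBBBBBBR: Left { 0 1 2 3 4 5 6 }, Right { 7 } → simplest 13/2
BBBBBBBRB: Left { 0 1 2 3 4 5 6 13/2 }, Right { 7 } → simplest 27/4
BBBBBBBRBR: Left { 0 1 2 3 4 5 6 13/2 }, Right { 27/4 7 } → simplest 53/8
BBBBBBBRBRR: Left { 0 1 2 3 4 5 6 13/2 }, Right { 53/8 27/4 7 } → simplest 105/16
BBBBBBBRBRRR: Left { 0 1 2 3 4 5 6 13/2 }, Right { 105/16 53/8 27/4 7 } → simplest 209/32
BBBBBBBRBRRRR: Left { 0 1 2 3 4 5 6 13/2 }, Right { 209/32 105/16 53/8 27/4 7 } → simplest 417/64
BBBBBBBRBRRRRB: Left { 0 1 2 3 4 5 6 13/2 417/64 }, Right { 209/32 105/16 53/8 27/4 7 } → simplest 835/128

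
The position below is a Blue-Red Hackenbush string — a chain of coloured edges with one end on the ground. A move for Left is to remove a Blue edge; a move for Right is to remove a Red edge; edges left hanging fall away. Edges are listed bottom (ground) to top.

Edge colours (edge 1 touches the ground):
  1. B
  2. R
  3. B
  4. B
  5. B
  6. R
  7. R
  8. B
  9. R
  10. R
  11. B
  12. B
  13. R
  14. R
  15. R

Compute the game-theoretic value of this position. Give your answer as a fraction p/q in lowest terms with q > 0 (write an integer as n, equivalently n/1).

G(B) = { 0 | · } ⇒ 1
G(BR) = { 0 | 1 } ⇒ 1/2
G(BRB) = { 0 1/2 | 1 } ⇒ 3/4
G(BRBB) = { 0 1/2 3/4 | 1 } ⇒ 7/8
G(BRBBB) = { 0 1/2 3/4 7/8 | 1 } ⇒ 15/16
G(BRBBBR) = { 0 1/2 3/4 7/8 | 15/16 1 } ⇒ 29/32
G(BRBBBRR) = { 0 1/2 3/4 7/8 | 29/32 15/16 1 } ⇒ 57/64
G(BRBBBRRB) = { 0 1/2 3/4 7/8 57/64 | 29/32 15/16 1 } ⇒ 115/128
G(BRBBBRRBR) = { 0 1/2 3/4 7/8 57/64 | 115/128 29/32 15/16 1 } ⇒ 229/256
G(BRBBBRRBRR) = { 0 1/2 3/4 7/8 57/64 | 229/256 115/128 29/32 15/16 1 } ⇒ 457/512
G(BRBBBRRBRRB) = { 0 1/2 3/4 7/8 57/64 457/512 | 229/256 115/128 29/32 15/16 1 } ⇒ 915/1024
G(BRBBBRRBRRBB) = { 0 1/2 3/4 7/8 57/64 457/512 915/1024 | 229/256 115/128 29/32 15/16 1 } ⇒ 1831/2048
G(BRBBBRRBRRBBR) = { 0 1/2 3/4 7/8 57/64 457/512 915/1024 | 1831/2048 229/256 115/128 29/32 15/16 1 } ⇒ 3661/4096
G(BRBBBRRBRRBBRR) = { 0 1/2 3/4 7/8 57/64 457/512 915/1024 | 3661/4096 1831/2048 229/256 115/128 29/32 15/16 1 } ⇒ 7321/8192
G(BRBBBRRBRRBBRRR) = { 0 1/2 3/4 7/8 57/64 457/512 915/1024 | 7321/8192 3661/4096 1831/2048 229/256 115/128 29/32 15/16 1 } ⇒ 14641/16384

14641/16384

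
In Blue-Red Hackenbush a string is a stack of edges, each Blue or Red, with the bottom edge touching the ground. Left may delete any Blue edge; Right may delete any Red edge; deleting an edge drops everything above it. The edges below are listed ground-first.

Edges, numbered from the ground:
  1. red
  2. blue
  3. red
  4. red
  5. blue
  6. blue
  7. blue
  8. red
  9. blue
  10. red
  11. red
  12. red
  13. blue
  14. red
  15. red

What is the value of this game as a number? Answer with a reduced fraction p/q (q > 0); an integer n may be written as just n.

G(r) = { ∅ | 0 } → -1
G(rb) = { -1 | 0 } → -1/2
G(rbr) = { -1 | -1/2 0 } → -3/4
G(rbrr) = { -1 | -3/4 -1/2 0 } → -7/8
G(rbrrb) = { -1 -7/8 | -3/4 -1/2 0 } → -13/16
G(rbrrbb) = { -1 -7/8 -13/16 | -3/4 -1/2 0 } → -25/32
G(rbrrbbb) = { -1 -7/8 -13/16 -25/32 | -3/4 -1/2 0 } → -49/64
G(rbrrbbbr) = { -1 -7/8 -13/16 -25/32 | -49/64 -3/4 -1/2 0 } → -99/128
G(rbrrbbbrb) = { -1 -7/8 -13/16 -25/32 -99/128 | -49/64 -3/4 -1/2 0 } → -197/256
G(rbrrbbbrbr) = { -1 -7/8 -13/16 -25/32 -99/128 | -197/256 -49/64 -3/4 -1/2 0 } → -395/512
G(rbrrbbbrbrr) = { -1 -7/8 -13/16 -25/32 -99/128 | -395/512 -197/256 -49/64 -3/4 -1/2 0 } → -791/1024
G(rbrrbbbrbrrr) = { -1 -7/8 -13/16 -25/32 -99/128 | -791/1024 -395/512 -197/256 -49/64 -3/4 -1/2 0 } → -1583/2048
G(rbrrbbbrbrrrb) = { -1 -7/8 -13/16 -25/32 -99/128 -1583/2048 | -791/1024 -395/512 -197/256 -49/64 -3/4 -1/2 0 } → -3165/4096
G(rbrrbbbrbrrrbr) = { -1 -7/8 -13/16 -25/32 -99/128 -1583/2048 | -3165/4096 -791/1024 -395/512 -197/256 -49/64 -3/4 -1/2 0 } → -6331/8192
G(rbrrbbbrbrrrbrr) = { -1 -7/8 -13/16 -25/32 -99/128 -1583/2048 | -6331/8192 -3165/4096 -791/1024 -395/512 -197/256 -49/64 -3/4 -1/2 0 } → -12663/16384

-12663/16384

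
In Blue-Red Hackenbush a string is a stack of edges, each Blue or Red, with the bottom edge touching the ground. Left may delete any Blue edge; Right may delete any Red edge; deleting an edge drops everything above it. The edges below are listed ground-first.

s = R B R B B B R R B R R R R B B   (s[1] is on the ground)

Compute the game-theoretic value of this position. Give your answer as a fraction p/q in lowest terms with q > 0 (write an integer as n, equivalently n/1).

-9081/16384

Recurse on prefixes of the 15-edge string R B R B B B R R B R R R R B B:
g(R) = { · | 0 } ⇒ -1
g(RB) = { -1 | 0 } ⇒ -1/2
g(RBR) = { -1 | -1/2 0 } ⇒ -3/4
g(RBRB) = { -1 -3/4 | -1/2 0 } ⇒ -5/8
g(RBRBB) = { -1 -3/4 -5/8 | -1/2 0 } ⇒ -9/16
g(RBRBBB) = { -1 -3/4 -5/8 -9/16 | -1/2 0 } ⇒ -17/32
g(RBRBBBR) = { -1 -3/4 -5/8 -9/16 | -17/32 -1/2 0 } ⇒ -35/64
g(RBRBBBRR) = { -1 -3/4 -5/8 -9/16 | -35/64 -17/32 -1/2 0 } ⇒ -71/128
g(RBRBBBRRB) = { -1 -3/4 -5/8 -9/16 -71/128 | -35/64 -17/32 -1/2 0 } ⇒ -141/256
g(RBRBBBRRBR) = { -1 -3/4 -5/8 -9/16 -71/128 | -141/256 -35/64 -17/32 -1/2 0 } ⇒ -283/512
g(RBRBBBRRBRR) = { -1 -3/4 -5/8 -9/16 -71/128 | -283/512 -141/256 -35/64 -17/32 -1/2 0 } ⇒ -567/1024
g(RBRBBBRRBRRR) = { -1 -3/4 -5/8 -9/16 -71/128 | -567/1024 -283/512 -141/256 -35/64 -17/32 -1/2 0 } ⇒ -1135/2048
g(RBRBBBRRBRRRR) = { -1 -3/4 -5/8 -9/16 -71/128 | -1135/2048 -567/1024 -283/512 -141/256 -35/64 -17/32 -1/2 0 } ⇒ -2271/4096
g(RBRBBBRRBRRRRB) = { -1 -3/4 -5/8 -9/16 -71/128 -2271/4096 | -1135/2048 -567/1024 -283/512 -141/256 -35/64 -17/32 -1/2 0 } ⇒ -4541/8192
g(RBRBBBRRBRRRRBB) = { -1 -3/4 -5/8 -9/16 -71/128 -2271/4096 -4541/8192 | -1135/2048 -567/1024 -283/512 -141/256 -35/64 -17/32 -1/2 0 } ⇒ -9081/16384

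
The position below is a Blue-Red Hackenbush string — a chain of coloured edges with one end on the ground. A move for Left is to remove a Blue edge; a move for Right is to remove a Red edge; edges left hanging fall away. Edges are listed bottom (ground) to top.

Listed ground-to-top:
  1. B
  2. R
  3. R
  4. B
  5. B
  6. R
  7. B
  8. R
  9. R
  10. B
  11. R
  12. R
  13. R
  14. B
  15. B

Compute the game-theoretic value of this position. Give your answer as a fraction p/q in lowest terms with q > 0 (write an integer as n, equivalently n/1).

6727/16384

Recurse on prefixes of the 15-edge string B R R B B R B R R B R R R B B:
g(B) = { 0 |  } → 1
g(BR) = { 0 | 1 } → 1/2
g(BRR) = { 0 | 1/2; 1 } → 1/4
g(BRRB) = { 0; 1/4 | 1/2; 1 } → 3/8
g(BRRBB) = { 0; 1/4; 3/8 | 1/2; 1 } → 7/16
g(BRRBBR) = { 0; 1/4; 3/8 | 7/16; 1/2; 1 } → 13/32
g(BRRBBRB) = { 0; 1/4; 3/8; 13/32 | 7/16; 1/2; 1 } → 27/64
g(BRRBBRBR) = { 0; 1/4; 3/8; 13/32 | 27/64; 7/16; 1/2; 1 } → 53/128
g(BRRBBRBRR) = { 0; 1/4; 3/8; 13/32 | 53/128; 27/64; 7/16; 1/2; 1 } → 105/256
g(BRRBBRBRRB) = { 0; 1/4; 3/8; 13/32; 105/256 | 53/128; 27/64; 7/16; 1/2; 1 } → 211/512
g(BRRBBRBRRBR) = { 0; 1/4; 3/8; 13/32; 105/256 | 211/512; 53/128; 27/64; 7/16; 1/2; 1 } → 421/1024
g(BRRBBRBRRBRR) = { 0; 1/4; 3/8; 13/32; 105/256 | 421/1024; 211/512; 53/128; 27/64; 7/16; 1/2; 1 } → 841/2048
g(BRRBBRBRRBRRR) = { 0; 1/4; 3/8; 13/32; 105/256 | 841/2048; 421/1024; 211/512; 53/128; 27/64; 7/16; 1/2; 1 } → 1681/4096
g(BRRBBRBRRBRRRB) = { 0; 1/4; 3/8; 13/32; 105/256; 1681/4096 | 841/2048; 421/1024; 211/512; 53/128; 27/64; 7/16; 1/2; 1 } → 3363/8192
g(BRRBBRBRRBRRRBB) = { 0; 1/4; 3/8; 13/32; 105/256; 1681/4096; 3363/8192 | 841/2048; 421/1024; 211/512; 53/128; 27/64; 7/16; 1/2; 1 } → 6727/16384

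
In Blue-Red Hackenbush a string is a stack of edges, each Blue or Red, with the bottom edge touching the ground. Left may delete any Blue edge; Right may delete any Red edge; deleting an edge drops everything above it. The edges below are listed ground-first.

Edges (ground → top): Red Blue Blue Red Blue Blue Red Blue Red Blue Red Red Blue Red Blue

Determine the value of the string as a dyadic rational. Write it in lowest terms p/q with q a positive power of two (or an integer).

Build g(s[:k]) for k = 1..15, string s = Red Blue Blue Red Blue Blue Red Blue Red Blue Red Red Blue Red Blue.
step 1: add Red to get R; options L={ none } R={ 0 } — -1
step 2: add Blue to get RB; options L={ -1 } R={ 0 } — -1/2
step 3: add Blue to get RBB; options L={ -1 -1/2 } R={ 0 } — -1/4
step 4: add Red to get RBBR; options L={ -1 -1/2 } R={ -1/4 0 } — -3/8
step 5: add Blue to get RBBRB; options L={ -1 -1/2 -3/8 } R={ -1/4 0 } — -5/16
step 6: add Blue to get RBBRBB; options L={ -1 -1/2 -3/8 -5/16 } R={ -1/4 0 } — -9/32
step 7: add Red to get RBBRBBR; options L={ -1 -1/2 -3/8 -5/16 } R={ -9/32 -1/4 0 } — -19/64
step 8: add Blue to get RBBRBBRB; options L={ -1 -1/2 -3/8 -5/16 -19/64 } R={ -9/32 -1/4 0 } — -37/128
step 9: add Red to get RBBRBBRBR; options L={ -1 -1/2 -3/8 -5/16 -19/64 } R={ -37/128 -9/32 -1/4 0 } — -75/256
step 10: add Blue to get RBBRBBRBRB; options L={ -1 -1/2 -3/8 -5/16 -19/64 -75/256 } R={ -37/128 -9/32 -1/4 0 } — -149/512
step 11: add Red to get RBBRBBRBRBR; options L={ -1 -1/2 -3/8 -5/16 -19/64 -75/256 } R={ -149/512 -37/128 -9/32 -1/4 0 } — -299/1024
step 12: add Red to get RBBRBBRBRBRR; options L={ -1 -1/2 -3/8 -5/16 -19/64 -75/256 } R={ -299/1024 -149/512 -37/128 -9/32 -1/4 0 } — -599/2048
step 13: add Blue to get RBBRBBRBRBRRB; options L={ -1 -1/2 -3/8 -5/16 -19/64 -75/256 -599/2048 } R={ -299/1024 -149/512 -37/128 -9/32 -1/4 0 } — -1197/4096
step 14: add Red to get RBBRBBRBRBRRBR; options L={ -1 -1/2 -3/8 -5/16 -19/64 -75/256 -599/2048 } R={ -1197/4096 -299/1024 -149/512 -37/128 -9/32 -1/4 0 } — -2395/8192
step 15: add Blue to get RBBRBBRBRBRRBRB; options L={ -1 -1/2 -3/8 -5/16 -19/64 -75/256 -599/2048 -2395/8192 } R={ -1197/4096 -299/1024 -149/512 -37/128 -9/32 -1/4 0 } — -4789/16384

-4789/16384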